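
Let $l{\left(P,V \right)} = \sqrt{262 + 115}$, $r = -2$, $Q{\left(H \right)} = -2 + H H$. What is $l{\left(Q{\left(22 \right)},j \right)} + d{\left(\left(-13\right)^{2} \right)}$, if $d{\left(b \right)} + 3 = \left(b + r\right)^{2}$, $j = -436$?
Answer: $27886 + \sqrt{377} \approx 27905.0$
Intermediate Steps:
$Q{\left(H \right)} = -2 + H^{2}$
$l{\left(P,V \right)} = \sqrt{377}$
$d{\left(b \right)} = -3 + \left(-2 + b\right)^{2}$ ($d{\left(b \right)} = -3 + \left(b - 2\right)^{2} = -3 + \left(-2 + b\right)^{2}$)
$l{\left(Q{\left(22 \right)},j \right)} + d{\left(\left(-13\right)^{2} \right)} = \sqrt{377} - \left(3 - \left(-2 + \left(-13\right)^{2}\right)^{2}\right) = \sqrt{377} - \left(3 - \left(-2 + 169\right)^{2}\right) = \sqrt{377} - \left(3 - 167^{2}\right) = \sqrt{377} + \left(-3 + 27889\right) = \sqrt{377} + 27886 = 27886 + \sqrt{377}$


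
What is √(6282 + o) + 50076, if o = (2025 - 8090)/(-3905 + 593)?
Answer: 50076 + √478677127/276 ≈ 50155.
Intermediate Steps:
o = 6065/3312 (o = -6065/(-3312) = -6065*(-1/3312) = 6065/3312 ≈ 1.8312)
√(6282 + o) + 50076 = √(6282 + 6065/3312) + 50076 = √(20812049/3312) + 50076 = √478677127/276 + 50076 = 50076 + √478677127/276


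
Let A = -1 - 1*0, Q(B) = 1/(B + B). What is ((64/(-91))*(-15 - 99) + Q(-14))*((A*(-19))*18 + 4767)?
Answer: 11464203/28 ≈ 4.0944e+5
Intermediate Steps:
Q(B) = 1/(2*B)
A = -1 (A = -1 + 0 = -1)
((64/(-91))*(-15 - 99) + Q(-14))*((A*(-19))*18 + 4767) = ((64/(-91))*(-15 - 99) + (½)/(-14))*(-1*(-19)*18 + 4767) = ((64*(-1/91))*(-114) + (½)*(-1/14))*(19*18 + 4767) = (-64/91*(-114) - 1/28)*(342 + 4767) = (7296/91 - 1/28)*5109 = (29171/364)*5109 = 11464203/28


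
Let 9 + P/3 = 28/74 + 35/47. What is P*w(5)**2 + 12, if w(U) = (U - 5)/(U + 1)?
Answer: 12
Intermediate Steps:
w(U) = (-5 + U)/(1 + U)
P = -41094/1739 (P = -27 + 3*(28/74 + 35/47) = -27 + 3*(28*(1/74) + 35*(1/47)) = -27 + 3*(14/37 + 35/47) = -27 + 3*(1953/1739) = -27 + 5859/1739 = -41094/1739 ≈ -23.631)
P*w(5)**2 + 12 = -41094*(-5 + 5)**2/(1 + 5)**2/1739 + 12 = -41094*(0/6)**2/1739 + 12 = -41094*((1/6)*0)**2/1739 + 12 = -41094/1739*0**2 + 12 = -41094/1739*0 + 12 = 0 + 12 = 12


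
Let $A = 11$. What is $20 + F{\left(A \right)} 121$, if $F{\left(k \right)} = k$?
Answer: $1351$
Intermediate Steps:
$20 + F{\left(A \right)} 121 = 20 + 11 \cdot 121 = 20 + 1331 = 1351$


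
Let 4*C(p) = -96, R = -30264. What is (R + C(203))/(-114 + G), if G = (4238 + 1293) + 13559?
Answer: -1893/1186 ≈ -1.5961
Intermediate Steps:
G = 19090 (G = 5531 + 13559 = 19090)
C(p) = -24 (C(p) = (1/4)*(-96) = -24)
(R + C(203))/(-114 + G) = (-30264 - 24)/(-114 + 19090) = -30288/18976 = -30288*1/18976 = -1893/1186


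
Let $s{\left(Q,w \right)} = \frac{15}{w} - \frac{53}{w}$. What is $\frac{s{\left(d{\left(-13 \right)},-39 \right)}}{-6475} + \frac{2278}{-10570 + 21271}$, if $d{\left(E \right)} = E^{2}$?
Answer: $\frac{191615104}{900756675} \approx 0.21273$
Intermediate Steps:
$s{\left(Q,w \right)} = - \frac{38}{w}$
$\frac{s{\left(d{\left(-13 \right)},-39 \right)}}{-6475} + \frac{2278}{-10570 + 21271} = \frac{\left(-38\right) \frac{1}{-39}}{-6475} + \frac{2278}{-10570 + 21271} = \left(-38\right) \left(- \frac{1}{39}\right) \left(- \frac{1}{6475}\right) + \frac{2278}{10701} = \frac{38}{39} \left(- \frac{1}{6475}\right) + 2278 \cdot \frac{1}{10701} = - \frac{38}{252525} + \frac{2278}{10701} = \frac{191615104}{900756675}$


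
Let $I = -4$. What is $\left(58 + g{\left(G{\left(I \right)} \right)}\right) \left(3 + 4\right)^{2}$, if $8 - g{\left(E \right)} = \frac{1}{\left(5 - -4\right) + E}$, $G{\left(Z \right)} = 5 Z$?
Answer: $\frac{35623}{11} \approx 3238.5$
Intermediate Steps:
$g{\left(E \right)} = 8 - \frac{1}{9 + E}$ ($g{\left(E \right)} = 8 - \frac{1}{\left(5 - -4\right) + E} = 8 - \frac{1}{\left(5 + 4\right) + E} = 8 - \frac{1}{9 + E}$)
$\left(58 + g{\left(G{\left(I \right)} \right)}\right) \left(3 + 4\right)^{2} = \left(58 + \frac{71 + 8 \cdot 5 \left(-4\right)}{9 + 5 \left(-4\right)}\right) \left(3 + 4\right)^{2} = \left(58 + \frac{71 + 8 \left(-20\right)}{9 - 20}\right) 7^{2} = \left(58 + \frac{71 - 160}{-11}\right) 49 = \left(58 - - \frac{89}{11}\right) 49 = \left(58 + \frac{89}{11}\right) 49 = \frac{727}{11} \cdot 49 = \frac{35623}{11}$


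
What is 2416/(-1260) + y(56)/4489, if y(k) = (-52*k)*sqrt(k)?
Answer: -604/315 - 5824*sqrt(14)/4489 ≈ -6.7719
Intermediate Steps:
y(k) = -52*k**(3/2)
2416/(-1260) + y(56)/4489 = 2416/(-1260) - 5824*sqrt(14)/4489 = 2416*(-1/1260) - 5824*sqrt(14)*(1/4489) = -604/315 - 5824*sqrt(14)*(1/4489) = -604/315 - 5824*sqrt(14)/4489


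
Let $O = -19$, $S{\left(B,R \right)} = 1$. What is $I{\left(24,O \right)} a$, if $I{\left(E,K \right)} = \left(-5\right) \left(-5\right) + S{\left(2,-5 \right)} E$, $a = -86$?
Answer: $-4214$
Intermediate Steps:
$I{\left(E,K \right)} = 25 + E$ ($I{\left(E,K \right)} = \left(-5\right) \left(-5\right) + 1 E = 25 + E$)
$I{\left(24,O \right)} a = \left(25 + 24\right) \left(-86\right) = 49 \left(-86\right) = -4214$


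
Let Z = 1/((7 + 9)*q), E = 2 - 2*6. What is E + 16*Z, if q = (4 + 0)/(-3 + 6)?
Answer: -37/4 ≈ -9.2500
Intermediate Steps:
E = -10 (E = 2 - 12 = -10)
q = 4/3 ≈ 1.3333
Z = 3/64 (Z = 1/((7 + 9)*(4/3)) = (¾)/16 = (1/16)*(¾) = 3/64 ≈ 0.046875)
E + 16*Z = -10 + 16*(3/64) = -10 + ¾ = -37/4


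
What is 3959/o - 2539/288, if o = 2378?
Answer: -2448775/342432 ≈ -7.1511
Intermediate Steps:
3959/o - 2539/288 = 3959/2378 - 2539/288 = -2448775/342432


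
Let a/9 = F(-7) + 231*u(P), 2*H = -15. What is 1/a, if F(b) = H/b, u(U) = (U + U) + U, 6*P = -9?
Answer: -7/65421 ≈ -0.00010700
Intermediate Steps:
P = -3/2 (P = (⅙)*(-9) = -3/2 ≈ -1.5000)
H = -15/2 (H = (½)*(-15) = -15/2 ≈ -7.5000)
u(U) = 3*U (u(U) = 2*U + U = 3*U)
F(b) = -15/(2*b)
a = -65421/7 (a = 9*(-15/2/(-7) + 231*(3*(-3/2))) = 9*(-15/2*(-⅐) + 231*(-9/2)) = 9*(15/14 - 2079/2) = 9*(-7269/7) = -65421/7 ≈ -9345.9)
1/a = 1/(-65421/7) = -7/65421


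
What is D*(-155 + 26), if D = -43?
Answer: 5547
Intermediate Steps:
D*(-155 + 26) = -43*(-155 + 26) = -43*(-129) = 5547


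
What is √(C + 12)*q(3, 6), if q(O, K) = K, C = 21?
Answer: 6*√33 ≈ 34.467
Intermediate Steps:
√(C + 12)*q(3, 6) = √(21 + 12)*6 = √33*6 = 6*√33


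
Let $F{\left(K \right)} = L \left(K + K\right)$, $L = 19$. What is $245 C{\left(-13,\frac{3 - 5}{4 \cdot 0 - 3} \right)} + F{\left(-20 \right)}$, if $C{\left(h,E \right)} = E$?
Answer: $- \frac{1790}{3} \approx -596.67$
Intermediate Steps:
$F{\left(K \right)} = 38 K$ ($F{\left(K \right)} = 19 \left(K + K\right) = 19 \cdot 2 K = 38 K$)
$245 C{\left(-13,\frac{3 - 5}{4 \cdot 0 - 3} \right)} + F{\left(-20 \right)} = 245 \frac{3 - 5}{4 \cdot 0 - 3} + 38 \left(-20\right) = 245 \left(- \frac{2}{0 - 3}\right) - 760 = 245 \left(- \frac{2}{-3}\right) - 760 = 245 \left(\left(-2\right) \left(- \frac{1}{3}\right)\right) - 760 = 245 \cdot \frac{2}{3} - 760 = \frac{490}{3} - 760 = - \frac{1790}{3}$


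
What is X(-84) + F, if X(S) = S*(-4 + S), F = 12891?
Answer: 20283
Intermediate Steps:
X(-84) + F = -84*(-4 - 84) + 12891 = -84*(-88) + 12891 = 7392 + 12891 = 20283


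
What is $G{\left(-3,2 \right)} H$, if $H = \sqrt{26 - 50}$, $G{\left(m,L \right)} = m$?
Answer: $- 6 i \sqrt{6} \approx - 14.697 i$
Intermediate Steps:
$H = 2 i \sqrt{6}$ ($H = \sqrt{-24} = 2 i \sqrt{6} \approx 4.899 i$)
$G{\left(-3,2 \right)} H = - 3 \cdot 2 i \sqrt{6} = - 6 i \sqrt{6}$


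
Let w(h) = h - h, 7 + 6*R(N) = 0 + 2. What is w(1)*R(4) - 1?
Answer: -1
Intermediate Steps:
R(N) = -5/6 (R(N) = -7/6 + (0 + 2)/6 = -7/6 + (1/6)*2 = -7/6 + 1/3 = -5/6)
w(h) = 0
w(1)*R(4) - 1 = 0*(-5/6) - 1 = 0 - 1 = -1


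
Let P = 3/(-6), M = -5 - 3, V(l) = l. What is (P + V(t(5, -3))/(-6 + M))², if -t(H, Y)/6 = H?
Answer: 529/196 ≈ 2.6990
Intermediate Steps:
t(H, Y) = -6*H
M = -8
P = -½ (P = 3*(-⅙) = -½ ≈ -0.50000)
(P + V(t(5, -3))/(-6 + M))² = (-½ + (-6*5)/(-6 - 8))² = (-½ - 30/(-14))² = (-½ - 1/14*(-30))² = (-½ + 15/7)² = (23/14)² = 529/196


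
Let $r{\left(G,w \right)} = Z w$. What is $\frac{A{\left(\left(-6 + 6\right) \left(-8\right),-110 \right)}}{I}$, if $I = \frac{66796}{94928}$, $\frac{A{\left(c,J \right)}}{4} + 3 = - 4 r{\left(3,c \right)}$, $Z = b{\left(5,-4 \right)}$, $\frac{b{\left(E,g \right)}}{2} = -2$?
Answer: $- \frac{284784}{16699} \approx -17.054$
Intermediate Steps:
$b{\left(E,g \right)} = -4$ ($b{\left(E,g \right)} = 2 \left(-2\right) = -4$)
$Z = -4$
$r{\left(G,w \right)} = - 4 w$
$A{\left(c,J \right)} = -12 + 64 c$ ($A{\left(c,J \right)} = -12 + 4 \left(- 4 \left(- 4 c\right)\right) = -12 + 4 \cdot 16 c = -12 + 64 c$)
$I = \frac{16699}{23732}$ ($I = 66796 \cdot \frac{1}{94928} = \frac{16699}{23732} \approx 0.70365$)
$\frac{A{\left(\left(-6 + 6\right) \left(-8\right),-110 \right)}}{I} = \frac{-12 + 64 \left(-6 + 6\right) \left(-8\right)}{\frac{16699}{23732}} = \left(-12 + 64 \cdot 0 \left(-8\right)\right) \frac{23732}{16699} = \left(-12 + 64 \cdot 0\right) \frac{23732}{16699} = \left(-12 + 0\right) \frac{23732}{16699} = \left(-12\right) \frac{23732}{16699} = - \frac{284784}{16699}$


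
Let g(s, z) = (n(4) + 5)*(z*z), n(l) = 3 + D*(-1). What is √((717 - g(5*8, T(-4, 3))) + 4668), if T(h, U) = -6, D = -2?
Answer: 5*√201 ≈ 70.887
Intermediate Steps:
n(l) = 5 (n(l) = 3 - 2*(-1) = 3 + 2 = 5)
g(s, z) = 10*z² (g(s, z) = (5 + 5)*(z*z) = 10*z²)
√((717 - g(5*8, T(-4, 3))) + 4668) = √((717 - 10*(-6)²) + 4668) = √((717 - 10*36) + 4668) = √((717 - 1*360) + 4668) = √((717 - 360) + 4668) = √(357 + 4668) = √5025 = 5*√201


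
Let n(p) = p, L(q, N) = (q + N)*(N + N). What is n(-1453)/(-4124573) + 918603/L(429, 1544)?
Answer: 3797697714191/25129472449552 ≈ 0.15113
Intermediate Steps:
L(q, N) = 2*N*(N + q) (L(q, N) = (N + q)*(2*N) = 2*N*(N + q))
n(-1453)/(-4124573) + 918603/L(429, 1544) = -1453/(-4124573) + 918603/((2*1544*(1544 + 429))) = -1453*(-1/4124573) + 918603/((2*1544*1973)) = 1453/4124573 + 918603/6092624 = 3797697714191/25129472449552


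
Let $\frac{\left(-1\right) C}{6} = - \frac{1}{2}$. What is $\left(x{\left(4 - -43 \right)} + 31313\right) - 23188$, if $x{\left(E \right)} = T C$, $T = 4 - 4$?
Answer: $8125$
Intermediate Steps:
$T = 0$ ($T = 4 - 4 = 0$)
$C = 3$ ($C = - 6 \left(- \frac{1}{2}\right) = - 6 \left(\left(-1\right) \frac{1}{2}\right) = \left(-6\right) \left(- \frac{1}{2}\right) = 3$)
$x{\left(E \right)} = 0$ ($x{\left(E \right)} = 0 \cdot 3 = 0$)
$\left(x{\left(4 - -43 \right)} + 31313\right) - 23188 = \left(0 + 31313\right) - 23188 = 31313 - 23188 = 8125$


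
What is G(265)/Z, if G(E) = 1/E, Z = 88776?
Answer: 1/23525640 ≈ 4.2507e-8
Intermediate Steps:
G(265)/Z = 1/(265*88776) = (1/265)*(1/88776) = 1/23525640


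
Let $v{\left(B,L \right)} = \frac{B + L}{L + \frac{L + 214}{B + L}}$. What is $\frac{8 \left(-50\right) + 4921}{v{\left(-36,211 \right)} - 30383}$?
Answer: $- \frac{49302}{331321} \approx -0.1488$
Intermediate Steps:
$v{\left(B,L \right)} = \frac{B + L}{L + \frac{214 + L}{B + L}}$
$\frac{8 \left(-50\right) + 4921}{v{\left(-36,211 \right)} - 30383} = \frac{8 \left(-50\right) + 4921}{\frac{\left(-36 + 211\right)^{2}}{214 + 211 + 211^{2} - 7596} - 30383} = \frac{-400 + 4921}{\frac{175^{2}}{214 + 211 + 44521 - 7596} - 30383} = \frac{4521}{\frac{30625}{37350} - 30383} = \frac{4521}{30625 \cdot \frac{1}{37350} - 30383} = \frac{4521}{\frac{1225}{1494} - 30383} = \frac{4521}{- \frac{45390977}{1494}} = 4521 \left(- \frac{1494}{45390977}\right) = - \frac{49302}{331321}$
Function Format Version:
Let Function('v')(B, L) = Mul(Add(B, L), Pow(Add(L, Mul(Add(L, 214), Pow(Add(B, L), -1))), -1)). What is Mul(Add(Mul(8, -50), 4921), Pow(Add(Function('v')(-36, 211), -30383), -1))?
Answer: Rational(-49302, 331321) ≈ -0.14880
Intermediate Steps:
Function('v')(B, L) = Mul(Pow(Add(L, Mul(Pow(Add(B, L), -1), Add(214, L))), -1), Add(B, L)) (Function('v')(B, L) = Mul(Add(B, L), Pow(Add(L, Mul(Add(214, L), Pow(Add(B, L), -1))), -1)) = Mul(Add(B, L), Pow(Add(L, Mul(Pow(Add(B, L), -1), Add(214, L))), -1)) = Mul(Pow(Add(L, Mul(Pow(Add(B, L), -1), Add(214, L))), -1), Add(B, L)))
Mul(Add(Mul(8, -50), 4921), Pow(Add(Function('v')(-36, 211), -30383), -1)) = Mul(Add(Mul(8, -50), 4921), Pow(Add(Mul(Pow(Add(-36, 211), 2), Pow(Add(214, 211, Pow(211, 2), Mul(-36, 211)), -1)), -30383), -1)) = Mul(Add(-400, 4921), Pow(Add(Mul(Pow(175, 2), Pow(Add(214, 211, 44521, -7596), -1)), -30383), -1)) = Mul(4521, Pow(Add(Mul(30625, Pow(37350, -1)), -30383), -1)) = Mul(4521, Pow(Add(Mul(30625, Rational(1, 37350)), -30383), -1)) = Mul(4521, Pow(Add(Rational(1225, 1494), -30383), -1)) = Mul(4521, Pow(Rational(-45390977, 1494), -1)) = Mul(4521, Rational(-1494, 45390977)) = Rational(-49302, 331321)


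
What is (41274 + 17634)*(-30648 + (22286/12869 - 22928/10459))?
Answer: -243006508348025928/134596871 ≈ -1.8054e+9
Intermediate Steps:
(41274 + 17634)*(-30648 + (22286/12869 - 22928/10459)) = 58908*(-30648 + (22286*(1/12869) - 22928*1/10459)) = 58908*(-30648 + (22286/12869 - 22928/10459)) = 58908*(-30648 - 61971158/134596871) = 58908*(-4125186873566/134596871) = -243006508348025928/134596871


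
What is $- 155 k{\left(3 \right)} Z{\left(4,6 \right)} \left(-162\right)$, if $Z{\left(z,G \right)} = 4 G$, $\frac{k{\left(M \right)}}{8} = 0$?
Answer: $0$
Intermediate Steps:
$k{\left(M \right)} = 0$ ($k{\left(M \right)} = 8 \cdot 0 = 0$)
$- 155 k{\left(3 \right)} Z{\left(4,6 \right)} \left(-162\right) = - 155 \cdot 0 \cdot 4 \cdot 6 \left(-162\right) = - 155 \cdot 0 \cdot 24 \left(-162\right) = \left(-155\right) 0 \left(-162\right) = 0 \left(-162\right) = 0$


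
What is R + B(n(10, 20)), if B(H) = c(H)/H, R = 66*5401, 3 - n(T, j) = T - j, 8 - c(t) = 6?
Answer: 4634060/13 ≈ 3.5647e+5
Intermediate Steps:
c(t) = 2 (c(t) = 8 - 1*6 = 8 - 6 = 2)
n(T, j) = 3 + j - T (n(T, j) = 3 - (T - j) = 3 + (j - T) = 3 + j - T)
R = 356466
B(H) = 2/H
R + B(n(10, 20)) = 356466 + 2/(3 + 20 - 1*10) = 356466 + 2/(3 + 20 - 10) = 356466 + 2/13 = 4634060/13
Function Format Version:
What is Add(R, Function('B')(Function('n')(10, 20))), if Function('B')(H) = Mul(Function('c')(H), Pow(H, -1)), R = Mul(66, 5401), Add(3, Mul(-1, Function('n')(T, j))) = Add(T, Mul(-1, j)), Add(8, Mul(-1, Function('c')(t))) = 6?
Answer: Rational(4634060, 13) ≈ 3.5647e+5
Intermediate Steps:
Function('c')(t) = 2 (Function('c')(t) = Add(8, Mul(-1, 6)) = Add(8, -6) = 2)
Function('n')(T, j) = Add(3, j, Mul(-1, T)) (Function('n')(T, j) = Add(3, Mul(-1, Add(T, Mul(-1, j)))) = Add(3, Add(j, Mul(-1, T))) = Add(3, j, Mul(-1, T)))
R = 356466
Function('B')(H) = Mul(2, Pow(H, -1))
Add(R, Function('B')(Function('n')(10, 20))) = Add(356466, Mul(2, Pow(Add(3, 20, Mul(-1, 10)), -1))) = Add(356466, Mul(2, Pow(Add(3, 20, -10), -1))) = Add(356466, Mul(2, Pow(13, -1))) = Add(356466, Mul(2, Rational(1, 13))) = Add(356466, Rational(2, 13)) = Rational(4634060, 13)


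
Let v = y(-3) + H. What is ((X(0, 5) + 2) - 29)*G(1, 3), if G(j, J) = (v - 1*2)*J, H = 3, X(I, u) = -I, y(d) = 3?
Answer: -324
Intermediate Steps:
v = 6 (v = 3 + 3 = 6)
G(j, J) = 4*J (G(j, J) = (6 - 1*2)*J = (6 - 2)*J = 4*J)
((X(0, 5) + 2) - 29)*G(1, 3) = ((-1*0 + 2) - 29)*(4*3) = ((0 + 2) - 29)*12 = (2 - 29)*12 = -27*12 = -324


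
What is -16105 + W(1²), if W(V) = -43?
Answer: -16148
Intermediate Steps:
-16105 + W(1²) = -16105 - 43 = -16148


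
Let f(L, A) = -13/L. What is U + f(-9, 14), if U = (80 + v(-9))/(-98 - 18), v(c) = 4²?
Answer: 161/261 ≈ 0.61686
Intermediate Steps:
v(c) = 16
U = -24/29 (U = (80 + 16)/(-98 - 18) = 96/(-116) = 96*(-1/116) = -24/29 ≈ -0.82759)
U + f(-9, 14) = -24/29 - 13/(-9) = -24/29 - 13*(-⅑) = -24/29 + 13/9 = 161/261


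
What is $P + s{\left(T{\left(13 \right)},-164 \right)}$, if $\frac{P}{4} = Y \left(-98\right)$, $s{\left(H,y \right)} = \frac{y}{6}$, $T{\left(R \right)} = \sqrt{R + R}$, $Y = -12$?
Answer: $\frac{14030}{3} \approx 4676.7$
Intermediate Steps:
$T{\left(R \right)} = \sqrt{2} \sqrt{R}$ ($T{\left(R \right)} = \sqrt{2 R} = \sqrt{2} \sqrt{R}$)
$s{\left(H,y \right)} = \frac{y}{6}$
$P = 4704$ ($P = 4 \left(\left(-12\right) \left(-98\right)\right) = 4 \cdot 1176 = 4704$)
$P + s{\left(T{\left(13 \right)},-164 \right)} = 4704 + \frac{1}{6} \left(-164\right) = 4704 - \frac{82}{3} = \frac{14030}{3}$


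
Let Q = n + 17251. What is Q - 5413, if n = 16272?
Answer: 28110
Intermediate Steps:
Q = 33523 (Q = 16272 + 17251 = 33523)
Q - 5413 = 33523 - 5413 = 28110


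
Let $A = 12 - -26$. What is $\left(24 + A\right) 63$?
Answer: $3906$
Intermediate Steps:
$A = 38$ ($A = 12 + 26 = 38$)
$\left(24 + A\right) 63 = \left(24 + 38\right) 63 = 62 \cdot 63 = 3906$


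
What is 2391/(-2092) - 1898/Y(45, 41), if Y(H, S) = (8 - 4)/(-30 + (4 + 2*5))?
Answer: 15880073/2092 ≈ 7590.9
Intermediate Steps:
Y(H, S) = -¼ (Y(H, S) = 4/(-30 + (4 + 10)) = 4/(-30 + 14) = 4/(-16) = 4*(-1/16) = -¼)
2391/(-2092) - 1898/Y(45, 41) = 2391/(-2092) - 1898/(-¼) = 2391*(-1/2092) - 1898*(-4) = -2391/2092 + 7592 = 15880073/2092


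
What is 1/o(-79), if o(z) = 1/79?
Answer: 79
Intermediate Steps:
o(z) = 1/79
1/o(-79) = 1/(1/79) = 79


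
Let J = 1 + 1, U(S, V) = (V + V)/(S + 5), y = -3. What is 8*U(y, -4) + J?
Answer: -30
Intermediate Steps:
U(S, V) = 2*V/(5 + S) (U(S, V) = (2*V)/(5 + S) = 2*V/(5 + S))
J = 2
8*U(y, -4) + J = 8*(2*(-4)/(5 - 3)) + 2 = 8*(2*(-4)/2) + 2 = 8*(2*(-4)*(½)) + 2 = 8*(-4) + 2 = -32 + 2 = -30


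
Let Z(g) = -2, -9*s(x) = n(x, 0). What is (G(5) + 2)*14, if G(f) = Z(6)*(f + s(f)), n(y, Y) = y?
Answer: -868/9 ≈ -96.444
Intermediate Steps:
s(x) = -x/9
G(f) = -16*f/9 (G(f) = -2*(f - f/9) = -16*f/9)
(G(5) + 2)*14 = (-16/9*5 + 2)*14 = (-80/9 + 2)*14 = -62/9*14 = -868/9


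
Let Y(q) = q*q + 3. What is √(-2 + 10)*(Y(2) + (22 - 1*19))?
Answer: 20*√2 ≈ 28.284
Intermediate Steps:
Y(q) = 3 + q² (Y(q) = q² + 3 = 3 + q²)
√(-2 + 10)*(Y(2) + (22 - 1*19)) = √(-2 + 10)*((3 + 2²) + (22 - 1*19)) = √8*((3 + 4) + (22 - 19)) = (2*√2)*(7 + 3) = (2*√2)*10 = 20*√2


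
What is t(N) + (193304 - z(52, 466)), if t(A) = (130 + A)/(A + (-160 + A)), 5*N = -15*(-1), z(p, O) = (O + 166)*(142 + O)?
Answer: -4200963/22 ≈ -1.9095e+5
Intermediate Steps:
z(p, O) = (142 + O)*(166 + O) (z(p, O) = (166 + O)*(142 + O) = (142 + O)*(166 + O))
N = 3 (N = (-15*(-1))/5 = (⅕)*15 = 3)
t(A) = (130 + A)/(-160 + 2*A)
t(N) + (193304 - z(52, 466)) = (130 + 3)/(2*(-80 + 3)) + (193304 - (23572 + 466² + 308*466)) = (½)*133/(-77) + (193304 - (23572 + 217156 + 143528)) = (½)*(-1/77)*133 + (193304 - 1*384256) = -19/22 + (193304 - 384256) = -19/22 - 190952 = -4200963/22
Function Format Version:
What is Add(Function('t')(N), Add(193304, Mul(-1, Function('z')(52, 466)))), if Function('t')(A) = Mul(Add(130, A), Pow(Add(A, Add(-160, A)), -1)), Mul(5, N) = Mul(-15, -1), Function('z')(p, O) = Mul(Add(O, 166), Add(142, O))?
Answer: Rational(-4200963, 22) ≈ -1.9095e+5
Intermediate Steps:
Function('z')(p, O) = Mul(Add(142, O), Add(166, O)) (Function('z')(p, O) = Mul(Add(166, O), Add(142, O)) = Mul(Add(142, O), Add(166, O)))
N = 3 (N = Mul(Rational(1, 5), Mul(-15, -1)) = Mul(Rational(1, 5), 15) = 3)
Function('t')(A) = Mul(Pow(Add(-160, Mul(2, A)), -1), Add(130, A)) (Function('t')(A) = Mul(Add(130, A), Pow(Add(-160, Mul(2, A)), -1)) = Mul(Pow(Add(-160, Mul(2, A)), -1), Add(130, A)))
Add(Function('t')(N), Add(193304, Mul(-1, Function('z')(52, 466)))) = Add(Mul(Rational(1, 2), Pow(Add(-80, 3), -1), Add(130, 3)), Add(193304, Mul(-1, Add(23572, Pow(466, 2), Mul(308, 466))))) = Add(Mul(Rational(1, 2), Pow(-77, -1), 133), Add(193304, Mul(-1, Add(23572, 217156, 143528)))) = Add(Mul(Rational(1, 2), Rational(-1, 77), 133), Add(193304, Mul(-1, 384256))) = Add(Rational(-19, 22), Add(193304, -384256)) = Add(Rational(-19, 22), -190952) = Rational(-4200963, 22)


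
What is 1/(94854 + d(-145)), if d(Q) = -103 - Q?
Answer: 1/94896 ≈ 1.0538e-5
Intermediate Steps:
1/(94854 + d(-145)) = 1/(94854 + (-103 - 1*(-145))) = 1/(94854 + (-103 + 145)) = 1/(94854 + 42) = 1/94896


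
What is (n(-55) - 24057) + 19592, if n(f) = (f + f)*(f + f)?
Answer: 7635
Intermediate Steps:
n(f) = 4*f² (n(f) = (2*f)*(2*f) = 4*f²)
(n(-55) - 24057) + 19592 = (4*(-55)² - 24057) + 19592 = (4*3025 - 24057) + 19592 = (12100 - 24057) + 19592 = -11957 + 19592 = 7635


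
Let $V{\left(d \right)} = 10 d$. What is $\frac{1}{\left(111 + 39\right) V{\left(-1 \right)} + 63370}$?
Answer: $\frac{1}{61870} \approx 1.6163 \cdot 10^{-5}$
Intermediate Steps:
$\frac{1}{\left(111 + 39\right) V{\left(-1 \right)} + 63370} = \frac{1}{\left(111 + 39\right) 10 \left(-1\right) + 63370} = \frac{1}{150 \left(-10\right) + 63370} = \frac{1}{-1500 + 63370} = \frac{1}{61870}$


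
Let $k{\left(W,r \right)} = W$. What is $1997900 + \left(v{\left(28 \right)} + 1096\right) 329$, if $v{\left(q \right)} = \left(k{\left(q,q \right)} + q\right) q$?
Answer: $2874356$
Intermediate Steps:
$v{\left(q \right)} = 2 q^{2}$ ($v{\left(q \right)} = \left(q + q\right) q = 2 q q = 2 q^{2}$)
$1997900 + \left(v{\left(28 \right)} + 1096\right) 329 = 1997900 + \left(2 \cdot 28^{2} + 1096\right) 329 = 1997900 + \left(2 \cdot 784 + 1096\right) 329 = 1997900 + \left(1568 + 1096\right) 329 = 1997900 + 2664 \cdot 329 = 1997900 + 876456 = 2874356$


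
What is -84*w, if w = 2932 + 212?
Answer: -264096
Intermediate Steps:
w = 3144
-84*w = -84*3144 = -264096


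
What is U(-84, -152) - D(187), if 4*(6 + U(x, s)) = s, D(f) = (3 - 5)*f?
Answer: 330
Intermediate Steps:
D(f) = -2*f
U(x, s) = -6 + s/4
U(-84, -152) - D(187) = (-6 + (¼)*(-152)) - (-2)*187 = (-6 - 38) - 1*(-374) = -44 + 374 = 330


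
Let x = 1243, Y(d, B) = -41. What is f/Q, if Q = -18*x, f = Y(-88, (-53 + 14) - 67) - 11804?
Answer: 11845/22374 ≈ 0.52941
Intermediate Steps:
f = -11845 (f = -41 - 11804 = -11845)
Q = -22374 (Q = -18*1243 = -22374)
f/Q = -11845/(-22374) = -11845*(-1/22374) = 11845/22374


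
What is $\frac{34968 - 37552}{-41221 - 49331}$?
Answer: $\frac{323}{11319} \approx 0.028536$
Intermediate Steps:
$\frac{34968 - 37552}{-41221 - 49331} = - \frac{2584}{-90552} = \left(-2584\right) \left(- \frac{1}{90552}\right) = \frac{323}{11319}$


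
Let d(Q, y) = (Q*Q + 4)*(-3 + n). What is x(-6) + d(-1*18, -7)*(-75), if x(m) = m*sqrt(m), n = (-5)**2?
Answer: -541200 - 6*I*sqrt(6) ≈ -5.412e+5 - 14.697*I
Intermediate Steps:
n = 25
x(m) = m**(3/2)
d(Q, y) = 88 + 22*Q**2 (d(Q, y) = (Q*Q + 4)*(-3 + 25) = (Q**2 + 4)*22 = (4 + Q**2)*22 = 88 + 22*Q**2)
x(-6) + d(-1*18, -7)*(-75) = (-6)**(3/2) + (88 + 22*(-1*18)**2)*(-75) = -6*I*sqrt(6) + (88 + 22*(-18)**2)*(-75) = -6*I*sqrt(6) + (88 + 22*324)*(-75) = -6*I*sqrt(6) + (88 + 7128)*(-75) = -6*I*sqrt(6) + 7216*(-75) = -6*I*sqrt(6) - 541200 = -541200 - 6*I*sqrt(6)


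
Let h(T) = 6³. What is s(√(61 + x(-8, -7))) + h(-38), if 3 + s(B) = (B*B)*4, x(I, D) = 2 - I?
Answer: 497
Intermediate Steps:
h(T) = 216
s(B) = -3 + 4*B² (s(B) = -3 + (B*B)*4 = -3 + B²*4 = -3 + 4*B²)
s(√(61 + x(-8, -7))) + h(-38) = (-3 + 4*(√(61 + (2 - 1*(-8))))²) + 216 = (-3 + 4*(√(61 + (2 + 8)))²) + 216 = (-3 + 4*(√(61 + 10))²) + 216 = (-3 + 4*(√71)²) + 216 = (-3 + 4*71) + 216 = (-3 + 284) + 216 = 281 + 216 = 497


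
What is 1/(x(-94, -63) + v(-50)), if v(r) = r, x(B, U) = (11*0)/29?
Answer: -1/50 ≈ -0.020000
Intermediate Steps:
x(B, U) = 0 (x(B, U) = 0*(1/29) = 0)
1/(x(-94, -63) + v(-50)) = 1/(0 - 50) = 1/(-50) = -1/50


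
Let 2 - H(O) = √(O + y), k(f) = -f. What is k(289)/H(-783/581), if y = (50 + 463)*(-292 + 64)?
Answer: -335818/67959191 - 9537*I*√36256143/67959191 ≈ -0.0049415 - 0.845*I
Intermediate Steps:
y = -116964 (y = 513*(-228) = -116964)
H(O) = 2 - √(-116964 + O) (H(O) = 2 - √(O - 116964) = 2 - √(-116964 + O))
k(289)/H(-783/581) = (-1*289)/(2 - √(-116964 - 783/581)) = -289/(2 - √(-116964 - 783*1/581)) = -289/(2 - √(-116964 - 783/581)) = -289/(2 - √(-67956867/581)) = -289/(2 - 33*I*√36256143/581)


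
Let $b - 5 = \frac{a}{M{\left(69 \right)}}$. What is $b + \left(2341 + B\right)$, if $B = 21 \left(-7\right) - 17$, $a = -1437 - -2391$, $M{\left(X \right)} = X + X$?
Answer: $\frac{50345}{23} \approx 2188.9$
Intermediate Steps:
$M{\left(X \right)} = 2 X$
$a = 954$ ($a = -1437 + 2391 = 954$)
$B = -164$ ($B = -147 - 17 = -164$)
$b = \frac{274}{23}$ ($b = 5 + \frac{954}{2 \cdot 69} = 5 + \frac{954}{138} = 5 + 954 \cdot \frac{1}{138} = 5 + \frac{159}{23} = \frac{274}{23} \approx 11.913$)
$b + \left(2341 + B\right) = \frac{274}{23} + \left(2341 - 164\right) = \frac{274}{23} + 2177 = \frac{50345}{23}$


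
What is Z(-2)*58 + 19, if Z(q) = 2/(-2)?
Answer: -39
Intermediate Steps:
Z(q) = -1 (Z(q) = 2*(-1/2) = -1)
Z(-2)*58 + 19 = -1*58 + 19 = -58 + 19 = -39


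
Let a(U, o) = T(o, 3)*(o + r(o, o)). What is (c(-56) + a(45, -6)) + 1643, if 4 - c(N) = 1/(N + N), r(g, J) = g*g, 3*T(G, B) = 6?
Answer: 191185/112 ≈ 1707.0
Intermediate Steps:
T(G, B) = 2 (T(G, B) = (1/3)*6 = 2)
r(g, J) = g**2
a(U, o) = 2*o + 2*o**2 (a(U, o) = 2*(o + o**2) = 2*o + 2*o**2)
c(N) = 4 - 1/(2*N) (c(N) = 4 - 1/(N + N) = 4 - 1/(2*N))
(c(-56) + a(45, -6)) + 1643 = ((4 - 1/2/(-56)) + 2*(-6)*(1 - 6)) + 1643 = ((4 - 1/2*(-1/56)) + 2*(-6)*(-5)) + 1643 = ((4 + 1/112) + 60) + 1643 = (449/112 + 60) + 1643 = 7169/112 + 1643 = 191185/112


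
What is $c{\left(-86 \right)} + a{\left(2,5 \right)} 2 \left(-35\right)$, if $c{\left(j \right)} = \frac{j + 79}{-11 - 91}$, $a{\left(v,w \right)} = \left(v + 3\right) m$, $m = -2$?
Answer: $\frac{71407}{102} \approx 700.07$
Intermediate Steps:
$a{\left(v,w \right)} = -6 - 2 v$ ($a{\left(v,w \right)} = \left(v + 3\right) \left(-2\right) = \left(3 + v\right) \left(-2\right) = -6 - 2 v$)
$c{\left(j \right)} = - \frac{79}{102} - \frac{j}{102}$ ($c{\left(j \right)} = \frac{79 + j}{-102} = \left(79 + j\right) \left(- \frac{1}{102}\right) = - \frac{79}{102} - \frac{j}{102}$)
$c{\left(-86 \right)} + a{\left(2,5 \right)} 2 \left(-35\right) = \left(- \frac{79}{102} - - \frac{43}{51}\right) + \left(-6 - 4\right) 2 \left(-35\right) = \left(- \frac{79}{102} + \frac{43}{51}\right) + \left(-6 - 4\right) 2 \left(-35\right) = \frac{7}{102} + \left(-10\right) 2 \left(-35\right) = \frac{7}{102} - -700 = \frac{7}{102} + 700 = \frac{71407}{102}$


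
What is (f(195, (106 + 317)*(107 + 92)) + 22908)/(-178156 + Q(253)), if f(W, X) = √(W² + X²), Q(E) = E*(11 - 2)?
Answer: -22908/175879 - 3*√787311706/175879 ≈ -0.60886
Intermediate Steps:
Q(E) = 9*E (Q(E) = E*9 = 9*E)
(f(195, (106 + 317)*(107 + 92)) + 22908)/(-178156 + Q(253)) = (√(195² + ((106 + 317)*(107 + 92))²) + 22908)/(-178156 + 9*253) = (√(38025 + (423*199)²) + 22908)/(-178156 + 2277) = (√(38025 + 84177²) + 22908)/(-175879) = (√(38025 + 7085767329) + 22908)*(-1/175879) = (√7085805354 + 22908)*(-1/175879) = (3*√787311706 + 22908)*(-1/175879) = (22908 + 3*√787311706)*(-1/175879) = -22908/175879 - 3*√787311706/175879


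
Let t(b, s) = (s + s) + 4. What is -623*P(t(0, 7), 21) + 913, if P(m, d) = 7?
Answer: -3448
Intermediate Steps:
t(b, s) = 4 + 2*s (t(b, s) = 2*s + 4 = 4 + 2*s)
-623*P(t(0, 7), 21) + 913 = -623*7 + 913 = -4361 + 913 = -3448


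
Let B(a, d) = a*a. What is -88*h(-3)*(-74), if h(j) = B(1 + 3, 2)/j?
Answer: -104192/3 ≈ -34731.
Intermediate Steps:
B(a, d) = a²
h(j) = 16/j (h(j) = (1 + 3)²/j = 4²/j = 16/j)
-88*h(-3)*(-74) = -1408/(-3)*(-74) = -1408*(-1)/3*(-74) = -88*(-16/3)*(-74) = (1408/3)*(-74) = -104192/3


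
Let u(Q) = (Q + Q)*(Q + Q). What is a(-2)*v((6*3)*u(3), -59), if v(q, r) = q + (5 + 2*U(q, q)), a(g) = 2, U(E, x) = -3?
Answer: 1294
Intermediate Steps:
u(Q) = 4*Q² (u(Q) = (2*Q)*(2*Q) = 4*Q²)
v(q, r) = -1 + q (v(q, r) = q + (5 + 2*(-3)) = q + (5 - 6) = q - 1 = -1 + q)
a(-2)*v((6*3)*u(3), -59) = 2*(-1 + (6*3)*(4*3²)) = 2*(-1 + 18*(4*9)) = 2*(-1 + 18*36) = 2*(-1 + 648) = 2*647 = 1294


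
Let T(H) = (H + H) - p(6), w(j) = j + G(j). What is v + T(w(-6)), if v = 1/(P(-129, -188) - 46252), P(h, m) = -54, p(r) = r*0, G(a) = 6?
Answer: -1/46306 ≈ -2.1595e-5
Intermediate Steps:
p(r) = 0
w(j) = 6 + j (w(j) = j + 6 = 6 + j)
T(H) = 2*H (T(H) = (H + H) - 1*0 = 2*H + 0 = 2*H)
v = -1/46306 (v = 1/(-54 - 46252) = 1/(-46306) = -1/46306 ≈ -2.1595e-5)
v + T(w(-6)) = -1/46306 + 2*(6 - 6) = -1/46306 + 2*0 = -1/46306 + 0 = -1/46306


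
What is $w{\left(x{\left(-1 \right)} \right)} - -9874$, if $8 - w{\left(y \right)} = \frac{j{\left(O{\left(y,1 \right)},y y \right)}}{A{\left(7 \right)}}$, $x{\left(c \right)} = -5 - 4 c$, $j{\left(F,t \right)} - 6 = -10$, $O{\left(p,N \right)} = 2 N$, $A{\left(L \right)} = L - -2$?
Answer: $\frac{88942}{9} \approx 9882.4$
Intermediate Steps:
$A{\left(L \right)} = 2 + L$ ($A{\left(L \right)} = L + 2 = 2 + L$)
$j{\left(F,t \right)} = -4$ ($j{\left(F,t \right)} = 6 - 10 = -4$)
$w{\left(y \right)} = \frac{76}{9}$ ($w{\left(y \right)} = 8 - - \frac{4}{2 + 7} = 8 - - \frac{4}{9} = 8 + \frac{4}{9} = \frac{76}{9}$)
$w{\left(x{\left(-1 \right)} \right)} - -9874 = \frac{76}{9} - -9874 = \frac{76}{9} + 9874 = \frac{88942}{9}$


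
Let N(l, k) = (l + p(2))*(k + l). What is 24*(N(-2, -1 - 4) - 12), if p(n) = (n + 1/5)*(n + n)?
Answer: -7152/5 ≈ -1430.4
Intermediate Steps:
p(n) = 2*n*(1/5 + n) (p(n) = (n + 1/5)*(2*n) = (1/5 + n)*(2*n) = 2*n*(1/5 + n))
N(l, k) = (44/5 + l)*(k + l) (N(l, k) = (l + (2/5)*2*(1 + 5*2))*(k + l) = (l + (2/5)*2*(1 + 10))*(k + l) = (l + (2/5)*2*11)*(k + l) = (l + 44/5)*(k + l) = (44/5 + l)*(k + l))
24*(N(-2, -1 - 4) - 12) = 24*(((-2)**2 + 44*(-1 - 4)/5 + (44/5)*(-2) + (-1 - 4)*(-2)) - 12) = 24*((4 + (44/5)*(-5) - 88/5 - 5*(-2)) - 12) = 24*((4 - 44 - 88/5 + 10) - 12) = 24*(-238/5 - 12) = 24*(-298/5) = -7152/5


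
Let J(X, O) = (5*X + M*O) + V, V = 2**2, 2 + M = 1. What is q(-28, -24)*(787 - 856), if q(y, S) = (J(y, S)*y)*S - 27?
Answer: 5195079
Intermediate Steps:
M = -1 (M = -2 + 1 = -1)
V = 4
J(X, O) = 4 - O + 5*X (J(X, O) = (5*X - O) + 4 = (-O + 5*X) + 4 = 4 - O + 5*X)
q(y, S) = -27 + S*y*(4 - S + 5*y) (q(y, S) = ((4 - S + 5*y)*y)*S - 27 = (y*(4 - S + 5*y))*S - 27 = S*y*(4 - S + 5*y) - 27 = -27 + S*y*(4 - S + 5*y))
q(-28, -24)*(787 - 856) = (-27 - 24*(-28)*(4 - 1*(-24) + 5*(-28)))*(787 - 856) = (-27 - 24*(-28)*(4 + 24 - 140))*(-69) = (-27 - 24*(-28)*(-112))*(-69) = (-27 - 75264)*(-69) = -75291*(-69) = 5195079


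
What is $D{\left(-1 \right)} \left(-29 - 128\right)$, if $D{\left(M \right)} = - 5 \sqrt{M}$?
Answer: $785 i \approx 785.0 i$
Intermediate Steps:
$D{\left(-1 \right)} \left(-29 - 128\right) = - 5 \sqrt{-1} \left(-29 - 128\right) = - 5 i \left(-157\right) = 785 i$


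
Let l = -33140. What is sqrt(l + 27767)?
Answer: 3*I*sqrt(597) ≈ 73.301*I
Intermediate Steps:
sqrt(l + 27767) = sqrt(-33140 + 27767) = sqrt(-5373) = 3*I*sqrt(597)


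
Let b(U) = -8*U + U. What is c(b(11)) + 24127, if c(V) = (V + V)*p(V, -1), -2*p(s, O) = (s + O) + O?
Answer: 18044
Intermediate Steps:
p(s, O) = -O - s/2 (p(s, O) = -((s + O) + O)/2 = -((O + s) + O)/2 = -(s + 2*O)/2 = -O - s/2)
b(U) = -7*U
c(V) = 2*V*(1 - V/2) (c(V) = (V + V)*(-1*(-1) - V/2) = (2*V)*(1 - V/2) = 2*V*(1 - V/2))
c(b(11)) + 24127 = (-7*11)*(2 - (-7)*11) + 24127 = -77*(2 - 1*(-77)) + 24127 = -77*(2 + 77) + 24127 = -77*79 + 24127 = -6083 + 24127 = 18044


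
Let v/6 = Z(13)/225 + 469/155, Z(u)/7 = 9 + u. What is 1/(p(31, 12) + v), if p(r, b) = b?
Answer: 2325/79658 ≈ 0.029187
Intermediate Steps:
Z(u) = 63 + 7*u (Z(u) = 7*(9 + u) = 63 + 7*u)
v = 51758/2325 (v = 6*((63 + 7*13)/225 + 469/155) = 6*((63 + 91)*(1/225) + 469*(1/155)) = 6*(154*(1/225) + 469/155) = 6*(154/225 + 469/155) = 6*(25879/6975) = 51758/2325 ≈ 22.262)
1/(p(31, 12) + v) = 1/(12 + 51758/2325) = 1/(79658/2325) = 2325/79658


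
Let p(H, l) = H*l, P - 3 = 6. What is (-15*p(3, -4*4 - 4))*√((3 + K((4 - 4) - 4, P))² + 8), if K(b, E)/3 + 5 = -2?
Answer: 1800*√83 ≈ 16399.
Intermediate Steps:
P = 9 (P = 3 + 6 = 9)
K(b, E) = -21 (K(b, E) = -15 + 3*(-2) = -15 - 6 = -21)
(-15*p(3, -4*4 - 4))*√((3 + K((4 - 4) - 4, P))² + 8) = (-45*(-4*4 - 4))*√((3 - 21)² + 8) = (-45*(-16 - 4))*√((-18)² + 8) = (-45*(-20))*√(324 + 8) = (-15*(-60))*√332 = 900*(2*√83) = 1800*√83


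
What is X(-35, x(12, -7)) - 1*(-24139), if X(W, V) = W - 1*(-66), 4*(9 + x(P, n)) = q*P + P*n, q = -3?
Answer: 24170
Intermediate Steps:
x(P, n) = -9 - 3*P/4 + P*n/4 (x(P, n) = -9 + (-3*P + P*n)/4 = -9 + (-3*P/4 + P*n/4) = -9 - 3*P/4 + P*n/4)
X(W, V) = 66 + W (X(W, V) = W + 66 = 66 + W)
X(-35, x(12, -7)) - 1*(-24139) = (66 - 35) - 1*(-24139) = 31 + 24139 = 24170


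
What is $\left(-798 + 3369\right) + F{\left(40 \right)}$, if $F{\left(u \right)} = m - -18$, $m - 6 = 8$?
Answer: $2603$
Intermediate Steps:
$m = 14$ ($m = 6 + 8 = 14$)
$F{\left(u \right)} = 32$ ($F{\left(u \right)} = 14 - -18 = 14 + 18 = 32$)
$\left(-798 + 3369\right) + F{\left(40 \right)} = \left(-798 + 3369\right) + 32 = 2571 + 32 = 2603$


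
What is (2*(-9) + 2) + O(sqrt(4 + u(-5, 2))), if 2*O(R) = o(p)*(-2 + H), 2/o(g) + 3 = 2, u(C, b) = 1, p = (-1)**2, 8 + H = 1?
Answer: -7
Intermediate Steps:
H = -7 (H = -8 + 1 = -7)
p = 1
o(g) = -2 (o(g) = 2/(-3 + 2) = 2/(-1) = 2*(-1) = -2)
O(R) = 9 (O(R) = (-2*(-2 - 7))/2 = (-2*(-9))/2 = (1/2)*18 = 9)
(2*(-9) + 2) + O(sqrt(4 + u(-5, 2))) = (2*(-9) + 2) + 9 = (-18 + 2) + 9 = -16 + 9 = -7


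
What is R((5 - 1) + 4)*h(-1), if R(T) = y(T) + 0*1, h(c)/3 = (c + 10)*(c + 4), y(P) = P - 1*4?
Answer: 324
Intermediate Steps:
y(P) = -4 + P (y(P) = P - 4 = -4 + P)
h(c) = 3*(4 + c)*(10 + c) (h(c) = 3*((c + 10)*(c + 4)) = 3*((10 + c)*(4 + c)) = 3*((4 + c)*(10 + c)) = 3*(4 + c)*(10 + c))
R(T) = -4 + T (R(T) = (-4 + T) + 0*1 = (-4 + T) + 0 = -4 + T)
R((5 - 1) + 4)*h(-1) = (-4 + ((5 - 1) + 4))*(120 + 3*(-1)² + 42*(-1)) = (-4 + (4 + 4))*(120 + 3*1 - 42) = (-4 + 8)*(120 + 3 - 42) = 4*81 = 324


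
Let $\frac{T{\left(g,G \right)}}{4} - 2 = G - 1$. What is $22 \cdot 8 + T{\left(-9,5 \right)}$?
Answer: $200$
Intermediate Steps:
$T{\left(g,G \right)} = 4 + 4 G$ ($T{\left(g,G \right)} = 8 + 4 \left(G - 1\right) = 8 + 4 \left(-1 + G\right) = 8 + \left(-4 + 4 G\right) = 4 + 4 G$)
$22 \cdot 8 + T{\left(-9,5 \right)} = 22 \cdot 8 + \left(4 + 4 \cdot 5\right) = 176 + \left(4 + 20\right) = 176 + 24 = 200$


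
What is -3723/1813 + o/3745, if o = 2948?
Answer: -1228273/969955 ≈ -1.2663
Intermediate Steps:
-3723/1813 + o/3745 = -3723/1813 + 2948/3745 = -1228273/969955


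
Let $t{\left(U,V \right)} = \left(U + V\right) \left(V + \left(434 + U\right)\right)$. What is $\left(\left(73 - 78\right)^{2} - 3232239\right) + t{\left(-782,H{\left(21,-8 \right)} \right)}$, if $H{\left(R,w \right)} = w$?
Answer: $-2950974$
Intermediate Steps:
$t{\left(U,V \right)} = \left(U + V\right) \left(434 + U + V\right)$
$\left(\left(73 - 78\right)^{2} - 3232239\right) + t{\left(-782,H{\left(21,-8 \right)} \right)} = \left(\left(73 - 78\right)^{2} - 3232239\right) + \left(\left(-782\right)^{2} + \left(-8\right)^{2} + 434 \left(-782\right) + 434 \left(-8\right) + 2 \left(-782\right) \left(-8\right)\right) = \left(\left(-5\right)^{2} - 3232239\right) + \left(611524 + 64 - 339388 - 3472 + 12512\right) = \left(25 - 3232239\right) + 281240 = -3232214 + 281240 = -2950974$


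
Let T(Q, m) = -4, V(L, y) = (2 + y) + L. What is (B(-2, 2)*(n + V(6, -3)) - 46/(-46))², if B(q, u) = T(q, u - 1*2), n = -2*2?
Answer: 9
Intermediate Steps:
V(L, y) = 2 + L + y
n = -4
B(q, u) = -4
(B(-2, 2)*(n + V(6, -3)) - 46/(-46))² = (-4*(-4 + (2 + 6 - 3)) - 46/(-46))² = (-4*(-4 + 5) - 46*(-1/46))² = (-4*1 + 1)² = (-4 + 1)² = (-3)² = 9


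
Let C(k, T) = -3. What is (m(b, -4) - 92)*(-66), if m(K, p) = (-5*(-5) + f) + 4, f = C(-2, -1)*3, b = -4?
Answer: 4752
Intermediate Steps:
f = -9 (f = -3*3 = -9)
m(K, p) = 20 (m(K, p) = (-5*(-5) - 9) + 4 = (25 - 9) + 4 = 16 + 4 = 20)
(m(b, -4) - 92)*(-66) = (20 - 92)*(-66) = -72*(-66) = 4752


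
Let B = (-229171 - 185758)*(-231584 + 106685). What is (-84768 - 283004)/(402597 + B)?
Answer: -91943/12956154942 ≈ -7.0965e-6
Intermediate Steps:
B = 51824217171 (B = -414929*(-124899) = 51824217171)
(-84768 - 283004)/(402597 + B) = (-84768 - 283004)/(402597 + 51824217171) = -367772/51824619768 = -367772*1/51824619768 = -91943/12956154942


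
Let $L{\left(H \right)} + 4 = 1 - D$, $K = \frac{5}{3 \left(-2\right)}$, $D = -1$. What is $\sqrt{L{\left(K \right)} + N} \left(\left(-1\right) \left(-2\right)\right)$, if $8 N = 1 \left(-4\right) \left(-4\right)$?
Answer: $0$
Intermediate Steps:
$K = - \frac{5}{6}$ ($K = \frac{5}{-6} = 5 \left(- \frac{1}{6}\right) = - \frac{5}{6} \approx -0.83333$)
$L{\left(H \right)} = -2$ ($L{\left(H \right)} = -4 + \left(1 - -1\right) = -4 + \left(1 + 1\right) = -4 + 2 = -2$)
$N = 2$ ($N = \frac{1 \left(-4\right) \left(-4\right)}{8} = \frac{\left(-4\right) \left(-4\right)}{8} = \frac{1}{8} \cdot 16 = 2$)
$\sqrt{L{\left(K \right)} + N} \left(\left(-1\right) \left(-2\right)\right) = \sqrt{-2 + 2} \left(\left(-1\right) \left(-2\right)\right) = \sqrt{0} \cdot 2 = 0 \cdot 2 = 0$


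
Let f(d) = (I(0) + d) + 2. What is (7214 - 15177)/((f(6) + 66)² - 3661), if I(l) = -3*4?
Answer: -7963/183 ≈ -43.514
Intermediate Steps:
I(l) = -12
f(d) = -10 + d (f(d) = (-12 + d) + 2 = -10 + d)
(7214 - 15177)/((f(6) + 66)² - 3661) = (7214 - 15177)/(((-10 + 6) + 66)² - 3661) = -7963/((-4 + 66)² - 3661) = -7963/(62² - 3661) = -7963/(3844 - 3661) = -7963/183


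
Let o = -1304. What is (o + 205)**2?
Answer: 1207801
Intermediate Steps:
(o + 205)**2 = (-1304 + 205)**2 = (-1099)**2 = 1207801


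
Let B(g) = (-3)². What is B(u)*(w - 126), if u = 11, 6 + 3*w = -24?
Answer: -1224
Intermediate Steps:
w = -10 (w = -2 + (⅓)*(-24) = -2 - 8 = -10)
B(g) = 9
B(u)*(w - 126) = 9*(-10 - 126) = 9*(-136) = -1224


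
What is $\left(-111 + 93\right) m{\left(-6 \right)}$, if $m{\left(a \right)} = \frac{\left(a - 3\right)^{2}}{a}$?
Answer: $243$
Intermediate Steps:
$m{\left(a \right)} = \frac{\left(-3 + a\right)^{2}}{a}$
$\left(-111 + 93\right) m{\left(-6 \right)} = \left(-111 + 93\right) \frac{\left(-3 - 6\right)^{2}}{-6} = - 18 \left(- \frac{\left(-9\right)^{2}}{6}\right) = - 18 \left(\left(- \frac{1}{6}\right) 81\right) = \left(-18\right) \left(- \frac{27}{2}\right) = 243$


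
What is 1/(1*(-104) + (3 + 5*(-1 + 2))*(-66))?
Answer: -1/632 ≈ -0.0015823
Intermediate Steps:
1/(1*(-104) + (3 + 5*(-1 + 2))*(-66)) = 1/(-104 + (3 + 5*1)*(-66)) = 1/(-104 + (3 + 5)*(-66)) = 1/(-104 + 8*(-66)) = 1/(-104 - 528) = 1/(-632) = -1/632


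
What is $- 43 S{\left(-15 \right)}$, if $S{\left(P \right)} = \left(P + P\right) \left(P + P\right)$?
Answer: $-38700$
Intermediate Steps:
$S{\left(P \right)} = 4 P^{2}$ ($S{\left(P \right)} = 2 P 2 P = 4 P^{2}$)
$- 43 S{\left(-15 \right)} = - 43 \cdot 4 \left(-15\right)^{2} = - 43 \cdot 4 \cdot 225 = \left(-43\right) 900 = -38700$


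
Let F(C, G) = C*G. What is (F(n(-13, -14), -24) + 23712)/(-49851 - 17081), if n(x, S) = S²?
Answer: -4752/16733 ≈ -0.28399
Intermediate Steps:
(F(n(-13, -14), -24) + 23712)/(-49851 - 17081) = ((-14)²*(-24) + 23712)/(-49851 - 17081) = (196*(-24) + 23712)/(-66932) = (-4704 + 23712)*(-1/66932) = 19008*(-1/66932) = -4752/16733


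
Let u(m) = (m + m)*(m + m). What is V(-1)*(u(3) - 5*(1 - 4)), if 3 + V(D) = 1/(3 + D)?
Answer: -255/2 ≈ -127.50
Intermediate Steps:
u(m) = 4*m² (u(m) = (2*m)*(2*m) = 4*m²)
V(D) = -3 + 1/(3 + D)
V(-1)*(u(3) - 5*(1 - 4)) = ((-8 - 3*(-1))/(3 - 1))*(4*3² - 5*(1 - 4)) = ((-8 + 3)/2)*(4*9 - 5*(-3)) = ((½)*(-5))*(36 + 15) = -5/2*51 = -255/2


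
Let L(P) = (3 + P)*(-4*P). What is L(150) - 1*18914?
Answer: -110714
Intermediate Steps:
L(P) = -4*P*(3 + P)
L(150) - 1*18914 = -4*150*(3 + 150) - 1*18914 = -4*150*153 - 18914 = -91800 - 18914 = -110714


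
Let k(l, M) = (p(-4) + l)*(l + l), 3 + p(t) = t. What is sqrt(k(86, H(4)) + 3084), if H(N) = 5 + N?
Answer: 4*sqrt(1042) ≈ 129.12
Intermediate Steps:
p(t) = -3 + t
k(l, M) = 2*l*(-7 + l) (k(l, M) = ((-3 - 4) + l)*(l + l) = (-7 + l)*(2*l) = 2*l*(-7 + l))
sqrt(k(86, H(4)) + 3084) = sqrt(2*86*(-7 + 86) + 3084) = sqrt(2*86*79 + 3084) = sqrt(13588 + 3084) = sqrt(16672) = 4*sqrt(1042)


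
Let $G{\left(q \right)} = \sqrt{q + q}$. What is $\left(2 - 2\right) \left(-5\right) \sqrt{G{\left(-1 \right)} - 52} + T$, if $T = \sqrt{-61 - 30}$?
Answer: $i \sqrt{91} \approx 9.5394 i$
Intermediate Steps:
$G{\left(q \right)} = \sqrt{2} \sqrt{q}$ ($G{\left(q \right)} = \sqrt{2 q} = \sqrt{2} \sqrt{q}$)
$T = i \sqrt{91}$ ($T = \sqrt{-91} = i \sqrt{91} \approx 9.5394 i$)
$\left(2 - 2\right) \left(-5\right) \sqrt{G{\left(-1 \right)} - 52} + T = \left(2 - 2\right) \left(-5\right) \sqrt{\sqrt{2} \sqrt{-1} - 52} + i \sqrt{91} = 0 \left(-5\right) \sqrt{\sqrt{2} i - 52} + i \sqrt{91} = 0 \sqrt{i \sqrt{2} - 52} + i \sqrt{91} = 0 \sqrt{-52 + i \sqrt{2}} + i \sqrt{91} = 0 + i \sqrt{91} = i \sqrt{91}$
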